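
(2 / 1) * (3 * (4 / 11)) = 24 / 11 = 2.18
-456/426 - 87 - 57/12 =-26361/284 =-92.82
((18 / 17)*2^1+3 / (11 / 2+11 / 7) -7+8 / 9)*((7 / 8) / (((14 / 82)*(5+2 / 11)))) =-246287 / 69768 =-3.53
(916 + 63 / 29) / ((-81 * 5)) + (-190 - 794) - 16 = -11771627 / 11745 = -1002.27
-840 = -840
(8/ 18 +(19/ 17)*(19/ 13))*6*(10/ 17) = 82660/ 11271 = 7.33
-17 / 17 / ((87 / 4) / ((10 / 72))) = -5 / 783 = -0.01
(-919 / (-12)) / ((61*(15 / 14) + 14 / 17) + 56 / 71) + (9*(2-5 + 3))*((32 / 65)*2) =7764631 / 6789894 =1.14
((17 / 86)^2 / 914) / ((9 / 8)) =289 / 7604937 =0.00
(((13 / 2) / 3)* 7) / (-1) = -91 / 6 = -15.17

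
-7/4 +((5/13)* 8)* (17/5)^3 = 154941/1300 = 119.19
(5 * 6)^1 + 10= 40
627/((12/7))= 1463/4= 365.75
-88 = -88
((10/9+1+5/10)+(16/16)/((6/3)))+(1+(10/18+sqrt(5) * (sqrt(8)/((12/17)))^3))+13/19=305/57+4913 * sqrt(10)/108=149.21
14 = 14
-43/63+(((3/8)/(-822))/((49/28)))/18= -47129/69048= -0.68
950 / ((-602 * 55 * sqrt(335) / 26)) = -0.04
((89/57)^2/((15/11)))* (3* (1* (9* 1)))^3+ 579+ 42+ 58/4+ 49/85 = 2198664979/61370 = 35826.38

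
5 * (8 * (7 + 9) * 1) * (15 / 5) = 1920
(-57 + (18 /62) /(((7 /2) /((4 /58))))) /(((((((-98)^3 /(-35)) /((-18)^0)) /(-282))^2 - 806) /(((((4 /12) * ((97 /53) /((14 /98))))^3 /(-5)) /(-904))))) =-59053378195820575 /498365208811503546928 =-0.00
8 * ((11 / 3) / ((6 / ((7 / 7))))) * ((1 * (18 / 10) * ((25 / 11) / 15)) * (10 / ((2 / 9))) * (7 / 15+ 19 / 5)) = 256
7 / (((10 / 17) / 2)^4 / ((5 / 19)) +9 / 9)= 584647 / 85896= 6.81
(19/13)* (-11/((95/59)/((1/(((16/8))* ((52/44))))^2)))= -78529/43940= -1.79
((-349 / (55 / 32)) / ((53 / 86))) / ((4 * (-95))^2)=-60028 / 26307875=-0.00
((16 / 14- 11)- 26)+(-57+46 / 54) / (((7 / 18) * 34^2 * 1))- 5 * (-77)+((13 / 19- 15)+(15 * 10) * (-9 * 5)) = -739754408 / 115311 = -6415.30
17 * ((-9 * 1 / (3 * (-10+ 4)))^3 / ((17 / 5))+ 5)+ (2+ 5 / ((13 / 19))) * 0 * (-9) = 85.62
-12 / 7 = -1.71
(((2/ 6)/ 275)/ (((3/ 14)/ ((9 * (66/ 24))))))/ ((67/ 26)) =91/ 1675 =0.05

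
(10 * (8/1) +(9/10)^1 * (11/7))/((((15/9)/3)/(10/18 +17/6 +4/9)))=393231/700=561.76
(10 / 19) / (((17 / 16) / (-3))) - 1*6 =-2418 / 323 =-7.49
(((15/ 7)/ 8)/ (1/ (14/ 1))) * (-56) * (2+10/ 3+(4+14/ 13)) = -28420/ 13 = -2186.15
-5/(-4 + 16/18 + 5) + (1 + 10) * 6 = 1077/17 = 63.35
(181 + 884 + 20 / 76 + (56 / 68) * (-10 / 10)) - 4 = 342522 / 323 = 1060.44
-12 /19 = -0.63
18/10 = 9/5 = 1.80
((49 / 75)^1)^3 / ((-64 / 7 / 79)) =-65059897 / 27000000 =-2.41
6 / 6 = 1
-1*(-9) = 9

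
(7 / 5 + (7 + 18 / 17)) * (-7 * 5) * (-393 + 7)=2172408 / 17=127788.71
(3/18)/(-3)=-1/18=-0.06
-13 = -13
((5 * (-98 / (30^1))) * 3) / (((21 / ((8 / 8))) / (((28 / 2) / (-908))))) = 49 / 1362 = 0.04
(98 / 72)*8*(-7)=-686 / 9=-76.22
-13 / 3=-4.33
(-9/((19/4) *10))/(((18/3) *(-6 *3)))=0.00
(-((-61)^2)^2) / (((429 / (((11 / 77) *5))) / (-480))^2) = -8861338240000 / 1002001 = -8843642.11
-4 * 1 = -4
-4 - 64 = -68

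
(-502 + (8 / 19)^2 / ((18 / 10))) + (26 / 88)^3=-138900536699 / 276762816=-501.88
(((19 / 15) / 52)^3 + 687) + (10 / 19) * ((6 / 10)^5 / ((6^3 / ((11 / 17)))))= 526517921798581 / 766401480000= 687.00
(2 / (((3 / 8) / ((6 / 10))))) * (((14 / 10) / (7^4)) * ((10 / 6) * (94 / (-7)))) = -1504 / 36015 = -0.04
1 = 1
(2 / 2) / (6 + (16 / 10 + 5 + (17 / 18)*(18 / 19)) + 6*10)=0.01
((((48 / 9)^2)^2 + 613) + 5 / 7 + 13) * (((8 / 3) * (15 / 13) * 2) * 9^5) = 3652173360 / 7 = 521739051.43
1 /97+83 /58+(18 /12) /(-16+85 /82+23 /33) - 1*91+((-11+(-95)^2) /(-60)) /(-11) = -272380728058 /3583663545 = -76.01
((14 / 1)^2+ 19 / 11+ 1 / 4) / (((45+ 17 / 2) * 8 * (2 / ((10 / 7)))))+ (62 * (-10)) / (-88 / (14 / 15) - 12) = 2437585 / 395472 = 6.16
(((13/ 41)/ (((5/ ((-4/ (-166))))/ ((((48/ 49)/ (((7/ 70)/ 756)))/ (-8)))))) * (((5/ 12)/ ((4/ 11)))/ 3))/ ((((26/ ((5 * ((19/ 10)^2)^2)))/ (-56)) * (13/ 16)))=103214232/ 1105975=93.32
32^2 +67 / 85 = 87107 / 85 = 1024.79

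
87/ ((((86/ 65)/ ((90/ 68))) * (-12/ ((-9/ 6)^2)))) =-16.32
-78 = -78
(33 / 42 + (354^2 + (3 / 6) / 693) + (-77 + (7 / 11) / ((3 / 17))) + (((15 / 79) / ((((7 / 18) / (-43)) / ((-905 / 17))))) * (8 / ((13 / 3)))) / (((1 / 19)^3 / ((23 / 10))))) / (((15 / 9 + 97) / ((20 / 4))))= 1976758749487745 / 1193776584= 1655886.68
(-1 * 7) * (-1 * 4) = 28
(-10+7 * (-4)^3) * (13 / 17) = -5954 / 17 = -350.24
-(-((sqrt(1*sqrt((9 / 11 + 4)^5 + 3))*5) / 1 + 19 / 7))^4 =-(2299 + 35*11^(3 / 4)*418678646^(1 / 4))^4 / 514675673281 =-2178145.00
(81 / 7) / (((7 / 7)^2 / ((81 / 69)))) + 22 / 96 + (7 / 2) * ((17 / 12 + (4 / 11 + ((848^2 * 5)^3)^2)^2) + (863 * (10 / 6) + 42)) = 15277807522556828893059250974871289420806177623900501475604164561481026278265598832409 / 935088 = 16338363365326930613011020000000000000000000000000000000000000000000000000000000.00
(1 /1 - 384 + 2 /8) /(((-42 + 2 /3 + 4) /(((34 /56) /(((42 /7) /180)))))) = 1171215 /6272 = 186.74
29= 29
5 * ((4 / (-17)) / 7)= -20 / 119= -0.17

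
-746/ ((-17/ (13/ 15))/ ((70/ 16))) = 33943/ 204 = 166.39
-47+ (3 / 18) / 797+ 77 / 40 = -4310953 / 95640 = -45.07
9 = 9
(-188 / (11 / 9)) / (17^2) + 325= 1031483 / 3179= 324.47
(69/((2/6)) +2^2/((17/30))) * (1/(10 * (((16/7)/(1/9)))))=8491/8160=1.04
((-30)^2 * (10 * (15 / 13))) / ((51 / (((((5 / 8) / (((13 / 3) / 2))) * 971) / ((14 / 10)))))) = 819281250 / 20111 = 40737.97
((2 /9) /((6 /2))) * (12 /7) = 8 /63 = 0.13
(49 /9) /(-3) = -49 /27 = -1.81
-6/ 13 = -0.46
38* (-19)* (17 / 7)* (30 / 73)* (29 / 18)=-1779730 / 1533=-1160.95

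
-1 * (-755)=755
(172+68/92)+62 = 5399/23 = 234.74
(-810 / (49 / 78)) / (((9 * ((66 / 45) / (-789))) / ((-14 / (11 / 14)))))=-166163400 / 121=-1373251.24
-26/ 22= -13/ 11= -1.18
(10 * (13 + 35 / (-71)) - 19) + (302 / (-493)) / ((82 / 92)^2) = 6195816951 / 58840043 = 105.30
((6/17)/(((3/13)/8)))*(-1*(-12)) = 2496/17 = 146.82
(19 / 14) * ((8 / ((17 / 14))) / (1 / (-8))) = -1216 / 17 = -71.53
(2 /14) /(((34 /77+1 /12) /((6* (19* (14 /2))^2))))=14009688 /485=28885.95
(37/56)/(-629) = -1/952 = -0.00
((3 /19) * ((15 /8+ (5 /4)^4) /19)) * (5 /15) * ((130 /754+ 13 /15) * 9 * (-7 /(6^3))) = -0.00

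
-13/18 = -0.72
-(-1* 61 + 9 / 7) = 418 / 7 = 59.71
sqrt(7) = 2.65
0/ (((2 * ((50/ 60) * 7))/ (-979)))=0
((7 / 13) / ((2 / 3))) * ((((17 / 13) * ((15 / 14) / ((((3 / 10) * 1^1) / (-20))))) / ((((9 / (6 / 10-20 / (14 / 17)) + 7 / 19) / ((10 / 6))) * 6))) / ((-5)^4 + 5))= 33470875 / 11626524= 2.88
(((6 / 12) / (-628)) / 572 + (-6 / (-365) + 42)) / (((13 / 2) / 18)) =116.35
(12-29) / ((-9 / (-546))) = -3094 / 3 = -1031.33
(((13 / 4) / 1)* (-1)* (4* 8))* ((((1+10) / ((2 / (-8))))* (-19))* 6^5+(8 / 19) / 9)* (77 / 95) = -547977834.34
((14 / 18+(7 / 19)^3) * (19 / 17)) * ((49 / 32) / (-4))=-625975 / 1767456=-0.35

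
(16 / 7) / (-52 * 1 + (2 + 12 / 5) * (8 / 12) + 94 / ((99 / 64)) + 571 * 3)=7920 / 5976089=0.00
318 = 318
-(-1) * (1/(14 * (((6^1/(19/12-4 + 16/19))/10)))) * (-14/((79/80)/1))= 35900/13509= 2.66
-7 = -7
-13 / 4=-3.25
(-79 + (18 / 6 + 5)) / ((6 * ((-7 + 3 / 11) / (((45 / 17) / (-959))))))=-11715 / 2412844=-0.00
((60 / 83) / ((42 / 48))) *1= 480 / 581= 0.83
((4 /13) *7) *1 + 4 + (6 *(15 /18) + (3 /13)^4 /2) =637211 /57122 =11.16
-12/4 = -3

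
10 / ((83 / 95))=950 / 83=11.45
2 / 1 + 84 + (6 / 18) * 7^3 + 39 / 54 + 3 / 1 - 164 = 721 / 18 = 40.06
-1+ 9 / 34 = -25 / 34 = -0.74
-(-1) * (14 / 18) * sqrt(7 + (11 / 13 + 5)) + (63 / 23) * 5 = 7 * sqrt(2171) / 117 + 315 / 23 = 16.48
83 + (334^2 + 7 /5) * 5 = 557870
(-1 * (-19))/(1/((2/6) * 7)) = 133/3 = 44.33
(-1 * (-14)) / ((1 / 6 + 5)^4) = 18144 / 923521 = 0.02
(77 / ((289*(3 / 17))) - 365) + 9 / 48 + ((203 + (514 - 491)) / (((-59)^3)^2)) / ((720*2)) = -11723090719258619 / 32268108235365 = -363.30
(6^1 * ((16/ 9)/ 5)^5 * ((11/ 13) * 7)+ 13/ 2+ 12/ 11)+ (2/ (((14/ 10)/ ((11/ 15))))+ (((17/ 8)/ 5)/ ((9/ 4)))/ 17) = 544999952333/ 61570884375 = 8.85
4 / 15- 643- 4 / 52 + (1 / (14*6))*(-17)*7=-167499 / 260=-644.23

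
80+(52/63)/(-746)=1879894/23499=80.00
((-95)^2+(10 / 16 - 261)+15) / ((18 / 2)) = 70237 / 72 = 975.51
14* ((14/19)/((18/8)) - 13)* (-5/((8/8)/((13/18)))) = 985985/1539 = 640.67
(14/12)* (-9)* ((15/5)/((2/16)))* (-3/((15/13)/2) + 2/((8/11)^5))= -23894073/20480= -1166.70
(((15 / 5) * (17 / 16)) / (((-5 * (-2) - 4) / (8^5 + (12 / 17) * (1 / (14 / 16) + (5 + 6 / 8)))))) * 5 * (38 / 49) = 67510.43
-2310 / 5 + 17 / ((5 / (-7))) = -2429 / 5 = -485.80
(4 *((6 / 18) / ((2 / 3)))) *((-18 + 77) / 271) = 0.44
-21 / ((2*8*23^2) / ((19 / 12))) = -0.00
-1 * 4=-4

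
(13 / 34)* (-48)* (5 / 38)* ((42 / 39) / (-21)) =0.12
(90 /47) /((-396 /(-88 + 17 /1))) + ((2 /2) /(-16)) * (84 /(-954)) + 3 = 2202271 /657624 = 3.35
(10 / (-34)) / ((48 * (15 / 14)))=-0.01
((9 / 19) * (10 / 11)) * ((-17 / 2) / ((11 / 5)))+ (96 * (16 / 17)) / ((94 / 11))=16365777 / 1836901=8.91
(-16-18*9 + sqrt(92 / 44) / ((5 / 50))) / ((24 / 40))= -890 / 3 + 50*sqrt(253) / 33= -272.57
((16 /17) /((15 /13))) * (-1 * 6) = -416 /85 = -4.89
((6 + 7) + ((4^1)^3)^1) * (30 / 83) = 2310 / 83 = 27.83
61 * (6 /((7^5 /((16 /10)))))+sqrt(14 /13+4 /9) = 2928 /84035+sqrt(2314) /39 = 1.27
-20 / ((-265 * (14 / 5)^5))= 3125 / 7126168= 0.00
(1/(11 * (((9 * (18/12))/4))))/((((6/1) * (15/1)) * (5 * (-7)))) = -4/467775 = -0.00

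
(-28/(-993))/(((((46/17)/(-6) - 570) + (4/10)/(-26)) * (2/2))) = -7735/156488194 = -0.00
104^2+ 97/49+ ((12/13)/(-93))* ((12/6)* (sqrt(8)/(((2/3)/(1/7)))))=530081/49 - 24* sqrt(2)/2821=10817.97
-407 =-407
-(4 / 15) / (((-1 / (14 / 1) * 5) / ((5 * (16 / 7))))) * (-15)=-128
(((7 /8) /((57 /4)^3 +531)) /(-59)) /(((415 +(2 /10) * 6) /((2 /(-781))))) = 0.00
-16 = -16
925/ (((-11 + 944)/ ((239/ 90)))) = 44215/ 16794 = 2.63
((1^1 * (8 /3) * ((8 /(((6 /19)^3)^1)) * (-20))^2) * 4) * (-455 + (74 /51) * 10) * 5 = -67640685866560000 /111537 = -606441681832.58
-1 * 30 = -30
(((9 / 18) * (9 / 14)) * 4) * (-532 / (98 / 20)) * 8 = -1116.73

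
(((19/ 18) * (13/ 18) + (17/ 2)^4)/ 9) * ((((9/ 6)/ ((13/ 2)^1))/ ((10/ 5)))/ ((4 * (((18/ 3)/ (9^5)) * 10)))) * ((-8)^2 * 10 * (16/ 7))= 2192245236/ 91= 24090606.99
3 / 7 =0.43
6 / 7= 0.86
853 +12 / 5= 855.40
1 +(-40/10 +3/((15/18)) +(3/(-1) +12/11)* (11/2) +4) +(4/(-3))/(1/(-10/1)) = 223/30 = 7.43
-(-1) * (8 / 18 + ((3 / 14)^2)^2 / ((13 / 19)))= 2011483 / 4494672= 0.45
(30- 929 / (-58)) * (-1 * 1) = -2669 / 58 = -46.02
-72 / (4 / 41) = -738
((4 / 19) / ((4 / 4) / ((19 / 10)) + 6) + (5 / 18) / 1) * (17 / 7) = 2941 / 3906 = 0.75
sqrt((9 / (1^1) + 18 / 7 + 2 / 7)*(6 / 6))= sqrt(581) / 7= 3.44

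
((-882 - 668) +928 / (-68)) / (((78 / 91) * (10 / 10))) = -93037 / 51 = -1824.25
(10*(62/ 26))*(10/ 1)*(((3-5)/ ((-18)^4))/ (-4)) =775/ 682344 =0.00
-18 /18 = -1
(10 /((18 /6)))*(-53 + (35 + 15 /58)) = -1715 /29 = -59.14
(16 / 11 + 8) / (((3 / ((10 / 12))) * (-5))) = -52 / 99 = -0.53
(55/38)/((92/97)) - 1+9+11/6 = 119137/10488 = 11.36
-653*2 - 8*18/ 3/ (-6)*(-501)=-5314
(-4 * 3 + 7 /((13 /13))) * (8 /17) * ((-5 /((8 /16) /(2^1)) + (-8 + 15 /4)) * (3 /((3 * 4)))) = 485 /34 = 14.26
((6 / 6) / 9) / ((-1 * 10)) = -0.01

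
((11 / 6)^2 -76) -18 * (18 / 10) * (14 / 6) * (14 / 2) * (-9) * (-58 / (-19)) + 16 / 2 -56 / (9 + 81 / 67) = 49483807 / 3420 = 14468.95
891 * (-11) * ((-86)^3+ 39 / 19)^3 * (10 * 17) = 2940776166954271515627656250 / 6859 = 428747072015493733142973.60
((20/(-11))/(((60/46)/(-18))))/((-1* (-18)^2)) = -23/297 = -0.08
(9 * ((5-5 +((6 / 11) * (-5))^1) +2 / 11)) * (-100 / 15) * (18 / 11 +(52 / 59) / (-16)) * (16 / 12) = 2298800 / 7139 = 322.01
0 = 0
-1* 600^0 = -1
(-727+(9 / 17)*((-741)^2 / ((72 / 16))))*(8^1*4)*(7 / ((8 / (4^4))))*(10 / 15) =15566071808 / 51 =305217094.27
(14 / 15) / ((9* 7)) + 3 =407 / 135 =3.01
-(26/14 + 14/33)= -527/231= -2.28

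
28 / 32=7 / 8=0.88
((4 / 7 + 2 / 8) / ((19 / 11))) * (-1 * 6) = -759 / 266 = -2.85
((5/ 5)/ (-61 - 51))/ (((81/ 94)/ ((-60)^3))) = 47000/ 21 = 2238.10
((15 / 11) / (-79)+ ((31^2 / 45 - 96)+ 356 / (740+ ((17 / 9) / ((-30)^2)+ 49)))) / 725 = -18546452077382 / 181189686731625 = -0.10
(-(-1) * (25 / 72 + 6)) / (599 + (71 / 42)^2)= 22393 / 2123354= 0.01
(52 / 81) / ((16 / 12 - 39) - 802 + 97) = -13 / 15039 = -0.00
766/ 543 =1.41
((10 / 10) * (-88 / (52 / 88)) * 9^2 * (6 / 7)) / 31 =-940896 / 2821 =-333.53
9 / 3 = 3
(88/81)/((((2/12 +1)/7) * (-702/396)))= -3872/1053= -3.68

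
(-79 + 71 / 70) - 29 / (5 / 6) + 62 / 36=-6997 / 63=-111.06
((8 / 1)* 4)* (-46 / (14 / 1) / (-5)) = 736 / 35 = 21.03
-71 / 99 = -0.72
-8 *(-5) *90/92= 900/23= 39.13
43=43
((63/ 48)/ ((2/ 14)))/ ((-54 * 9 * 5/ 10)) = -49/ 1296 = -0.04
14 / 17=0.82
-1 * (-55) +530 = 585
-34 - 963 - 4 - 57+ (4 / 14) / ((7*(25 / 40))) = -259194 / 245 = -1057.93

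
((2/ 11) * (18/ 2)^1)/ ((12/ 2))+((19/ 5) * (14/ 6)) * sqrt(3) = 3/ 11+133 * sqrt(3)/ 15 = 15.63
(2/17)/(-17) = -0.01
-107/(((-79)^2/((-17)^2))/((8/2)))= -123692/6241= -19.82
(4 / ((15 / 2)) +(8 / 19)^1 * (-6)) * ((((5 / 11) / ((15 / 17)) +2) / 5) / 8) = -5893 / 47025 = -0.13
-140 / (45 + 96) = -140 / 141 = -0.99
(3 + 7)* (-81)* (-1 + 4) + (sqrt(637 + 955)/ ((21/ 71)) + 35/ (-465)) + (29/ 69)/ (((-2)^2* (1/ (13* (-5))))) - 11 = -6981425/ 2852 + 142* sqrt(398)/ 21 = -2313.01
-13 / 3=-4.33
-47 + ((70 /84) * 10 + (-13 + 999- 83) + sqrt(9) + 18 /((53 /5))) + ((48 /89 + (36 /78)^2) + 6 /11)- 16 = 22474590830 /26306709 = 854.33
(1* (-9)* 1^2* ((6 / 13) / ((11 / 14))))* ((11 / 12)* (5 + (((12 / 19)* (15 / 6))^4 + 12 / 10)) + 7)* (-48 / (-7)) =-62088889392 / 93179515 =-666.34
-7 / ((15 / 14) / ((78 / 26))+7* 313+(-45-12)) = -98 / 29881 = -0.00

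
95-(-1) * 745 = 840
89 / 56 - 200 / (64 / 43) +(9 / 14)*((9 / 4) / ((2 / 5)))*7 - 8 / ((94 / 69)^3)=-1286510459 / 11628176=-110.64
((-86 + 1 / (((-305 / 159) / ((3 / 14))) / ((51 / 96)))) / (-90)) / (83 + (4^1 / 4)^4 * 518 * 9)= 11759149 / 58352112000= 0.00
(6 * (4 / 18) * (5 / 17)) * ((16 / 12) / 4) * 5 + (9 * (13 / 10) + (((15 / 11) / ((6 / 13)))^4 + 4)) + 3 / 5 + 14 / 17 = 16841492597 / 179205840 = 93.98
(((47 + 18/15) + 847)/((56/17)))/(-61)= -4.46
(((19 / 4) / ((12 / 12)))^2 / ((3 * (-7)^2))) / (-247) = -19 / 30576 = -0.00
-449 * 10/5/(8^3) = -1.75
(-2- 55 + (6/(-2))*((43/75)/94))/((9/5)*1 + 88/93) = -12461349/600190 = -20.76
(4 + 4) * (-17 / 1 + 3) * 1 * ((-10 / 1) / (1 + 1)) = 560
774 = 774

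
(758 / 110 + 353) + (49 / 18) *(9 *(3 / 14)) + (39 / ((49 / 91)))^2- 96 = 59452119 / 10780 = 5515.04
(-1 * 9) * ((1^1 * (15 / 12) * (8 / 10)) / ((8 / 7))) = -63 / 8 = -7.88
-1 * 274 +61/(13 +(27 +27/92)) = -1010106/3707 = -272.49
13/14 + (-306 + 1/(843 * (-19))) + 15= -290.07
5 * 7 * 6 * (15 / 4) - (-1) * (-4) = 1567 / 2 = 783.50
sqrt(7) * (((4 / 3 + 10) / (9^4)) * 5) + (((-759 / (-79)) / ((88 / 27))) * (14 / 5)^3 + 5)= 170 * sqrt(7) / 19683 + 688384 / 9875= 69.73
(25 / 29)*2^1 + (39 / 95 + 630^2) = 1093465381 / 2755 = 396902.13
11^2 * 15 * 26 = 47190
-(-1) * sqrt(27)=3 * sqrt(3)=5.20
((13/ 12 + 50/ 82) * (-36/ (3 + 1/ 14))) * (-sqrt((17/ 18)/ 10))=5831 * sqrt(85)/ 8815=6.10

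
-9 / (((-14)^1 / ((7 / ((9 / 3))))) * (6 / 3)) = 3 / 4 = 0.75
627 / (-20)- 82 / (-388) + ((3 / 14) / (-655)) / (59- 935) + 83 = 51.86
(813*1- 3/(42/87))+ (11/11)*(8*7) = 12079/14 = 862.79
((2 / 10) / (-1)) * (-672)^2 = -451584 / 5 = -90316.80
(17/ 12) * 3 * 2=17/ 2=8.50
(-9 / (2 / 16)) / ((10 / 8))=-288 / 5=-57.60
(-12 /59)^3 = -1728 /205379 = -0.01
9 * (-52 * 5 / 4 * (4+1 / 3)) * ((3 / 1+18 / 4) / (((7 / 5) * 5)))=-38025 / 14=-2716.07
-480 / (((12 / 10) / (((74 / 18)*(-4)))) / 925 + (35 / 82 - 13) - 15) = 17.41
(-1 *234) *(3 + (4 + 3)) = -2340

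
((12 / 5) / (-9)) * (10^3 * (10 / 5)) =-1600 / 3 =-533.33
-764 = -764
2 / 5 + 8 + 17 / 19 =883 / 95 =9.29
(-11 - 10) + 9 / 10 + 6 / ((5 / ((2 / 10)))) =-19.86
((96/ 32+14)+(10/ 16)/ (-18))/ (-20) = -2443/ 2880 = -0.85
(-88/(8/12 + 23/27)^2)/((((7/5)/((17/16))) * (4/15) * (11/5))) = -49.37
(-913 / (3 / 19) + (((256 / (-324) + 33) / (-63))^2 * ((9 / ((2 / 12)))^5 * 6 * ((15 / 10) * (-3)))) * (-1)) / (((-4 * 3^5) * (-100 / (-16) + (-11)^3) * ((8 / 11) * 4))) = 5240091008911 / 6057138528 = 865.11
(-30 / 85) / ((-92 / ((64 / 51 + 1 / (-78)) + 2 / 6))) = 2089 / 345644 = 0.01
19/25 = 0.76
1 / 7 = 0.14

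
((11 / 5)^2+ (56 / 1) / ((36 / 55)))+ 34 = 124.40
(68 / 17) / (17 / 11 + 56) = 44 / 633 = 0.07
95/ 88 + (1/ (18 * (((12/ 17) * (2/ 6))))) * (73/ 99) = 1117/ 891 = 1.25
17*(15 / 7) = 255 / 7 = 36.43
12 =12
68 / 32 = 17 / 8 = 2.12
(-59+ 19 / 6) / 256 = -335 / 1536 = -0.22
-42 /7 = -6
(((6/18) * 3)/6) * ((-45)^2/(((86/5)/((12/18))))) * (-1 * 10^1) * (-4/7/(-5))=-4500/301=-14.95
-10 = -10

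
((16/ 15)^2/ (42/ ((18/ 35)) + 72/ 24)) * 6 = 256/ 3175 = 0.08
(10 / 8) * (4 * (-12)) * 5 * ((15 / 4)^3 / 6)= -84375 / 32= -2636.72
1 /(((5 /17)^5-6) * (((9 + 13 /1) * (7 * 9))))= -1419857 /11803199562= -0.00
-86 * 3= -258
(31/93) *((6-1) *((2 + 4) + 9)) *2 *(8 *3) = 1200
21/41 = 0.51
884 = 884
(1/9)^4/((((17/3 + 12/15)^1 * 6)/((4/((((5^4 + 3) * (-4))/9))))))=-5/88815528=-0.00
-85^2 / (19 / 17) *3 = -368475 / 19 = -19393.42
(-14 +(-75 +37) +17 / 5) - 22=-353 / 5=-70.60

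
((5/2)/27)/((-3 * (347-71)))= -5/44712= -0.00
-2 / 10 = -1 / 5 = -0.20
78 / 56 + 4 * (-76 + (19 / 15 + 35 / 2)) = -95567 / 420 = -227.54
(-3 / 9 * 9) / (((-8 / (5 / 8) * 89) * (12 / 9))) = 45 / 22784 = 0.00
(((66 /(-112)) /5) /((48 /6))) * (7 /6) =-0.02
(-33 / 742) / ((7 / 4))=-66 / 2597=-0.03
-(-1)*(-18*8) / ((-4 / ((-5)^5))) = -112500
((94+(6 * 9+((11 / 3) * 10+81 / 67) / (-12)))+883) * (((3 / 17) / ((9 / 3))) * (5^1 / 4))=12395795 / 164016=75.58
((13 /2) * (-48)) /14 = -156 /7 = -22.29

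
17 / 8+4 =6.12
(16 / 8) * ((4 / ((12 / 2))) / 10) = 2 / 15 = 0.13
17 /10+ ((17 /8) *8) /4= 119 /20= 5.95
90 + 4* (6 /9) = 278 /3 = 92.67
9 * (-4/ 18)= -2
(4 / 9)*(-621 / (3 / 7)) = -644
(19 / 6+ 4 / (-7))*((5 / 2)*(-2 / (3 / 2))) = -545 / 63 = -8.65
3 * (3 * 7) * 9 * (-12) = -6804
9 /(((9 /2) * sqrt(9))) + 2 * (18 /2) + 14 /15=19.60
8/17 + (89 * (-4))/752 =-9/3196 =-0.00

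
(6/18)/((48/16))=1/9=0.11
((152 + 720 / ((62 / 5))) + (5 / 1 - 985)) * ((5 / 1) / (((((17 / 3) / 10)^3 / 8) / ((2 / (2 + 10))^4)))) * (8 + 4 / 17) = -163800000 / 152303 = -1075.49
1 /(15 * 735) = 1 /11025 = 0.00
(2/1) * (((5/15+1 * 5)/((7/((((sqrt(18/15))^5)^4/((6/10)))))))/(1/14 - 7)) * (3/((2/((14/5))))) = -9.53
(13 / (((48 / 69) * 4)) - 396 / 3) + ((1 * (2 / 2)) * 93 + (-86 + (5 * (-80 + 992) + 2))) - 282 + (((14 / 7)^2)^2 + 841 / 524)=35022289 / 8384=4177.28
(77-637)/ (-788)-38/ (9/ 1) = -6226/ 1773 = -3.51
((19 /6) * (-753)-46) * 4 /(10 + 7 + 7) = -405.08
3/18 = 0.17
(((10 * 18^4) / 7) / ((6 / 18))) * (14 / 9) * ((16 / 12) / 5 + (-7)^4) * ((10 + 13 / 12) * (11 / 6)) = 34146876456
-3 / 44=-0.07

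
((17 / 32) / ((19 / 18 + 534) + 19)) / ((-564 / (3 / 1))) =-153 / 29998784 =-0.00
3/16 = 0.19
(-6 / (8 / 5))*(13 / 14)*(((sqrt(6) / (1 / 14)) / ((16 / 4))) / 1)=-195*sqrt(6) / 16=-29.85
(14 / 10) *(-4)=-28 / 5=-5.60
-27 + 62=35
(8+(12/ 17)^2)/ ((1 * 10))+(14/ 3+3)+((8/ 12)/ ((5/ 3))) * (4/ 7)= 8.75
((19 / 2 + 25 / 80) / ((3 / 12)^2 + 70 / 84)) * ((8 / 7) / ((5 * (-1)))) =-3768 / 1505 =-2.50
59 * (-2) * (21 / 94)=-1239 / 47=-26.36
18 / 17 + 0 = 18 / 17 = 1.06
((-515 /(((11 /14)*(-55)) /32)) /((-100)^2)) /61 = 2884 /4613125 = 0.00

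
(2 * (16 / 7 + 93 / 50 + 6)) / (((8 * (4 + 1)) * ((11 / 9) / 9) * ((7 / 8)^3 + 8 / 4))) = 18408384 / 13157375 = 1.40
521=521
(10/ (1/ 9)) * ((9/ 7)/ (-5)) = -23.14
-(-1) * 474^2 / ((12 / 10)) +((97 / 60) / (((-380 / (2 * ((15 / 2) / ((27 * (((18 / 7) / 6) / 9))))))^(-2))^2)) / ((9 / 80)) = 39283112094 / 2401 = 16361146.23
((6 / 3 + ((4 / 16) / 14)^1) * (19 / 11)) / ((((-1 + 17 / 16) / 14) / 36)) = 28106.18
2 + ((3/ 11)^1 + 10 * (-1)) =-85/ 11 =-7.73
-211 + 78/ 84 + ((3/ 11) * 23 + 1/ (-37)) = -1161399/ 5698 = -203.83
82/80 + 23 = 961/40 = 24.02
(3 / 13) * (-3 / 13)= -9 / 169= -0.05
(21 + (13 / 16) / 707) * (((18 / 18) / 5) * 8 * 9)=427617 / 1414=302.42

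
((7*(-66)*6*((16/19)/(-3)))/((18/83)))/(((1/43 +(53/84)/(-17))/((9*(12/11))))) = -41098434048/16169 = -2541804.32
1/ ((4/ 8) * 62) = 1/ 31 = 0.03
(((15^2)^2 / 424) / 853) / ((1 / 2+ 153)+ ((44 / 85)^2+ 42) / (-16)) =365765625 / 394204712863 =0.00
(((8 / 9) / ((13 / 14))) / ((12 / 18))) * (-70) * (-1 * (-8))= -804.10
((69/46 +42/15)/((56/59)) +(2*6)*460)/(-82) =-75457/1120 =-67.37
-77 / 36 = -2.14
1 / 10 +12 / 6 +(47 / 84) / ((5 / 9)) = 87 / 28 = 3.11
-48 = -48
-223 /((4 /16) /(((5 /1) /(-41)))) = 4460 /41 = 108.78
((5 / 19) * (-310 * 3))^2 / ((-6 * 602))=-1801875 / 108661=-16.58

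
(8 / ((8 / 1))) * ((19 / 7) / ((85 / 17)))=19 / 35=0.54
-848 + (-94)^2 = 7988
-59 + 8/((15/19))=-733/15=-48.87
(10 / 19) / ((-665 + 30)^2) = 0.00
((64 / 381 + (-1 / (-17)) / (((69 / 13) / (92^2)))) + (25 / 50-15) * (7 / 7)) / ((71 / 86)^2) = 3807013342 / 32650557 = 116.60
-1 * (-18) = 18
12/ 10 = 6/ 5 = 1.20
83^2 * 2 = 13778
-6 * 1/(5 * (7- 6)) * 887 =-5322/5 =-1064.40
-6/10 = -3/5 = -0.60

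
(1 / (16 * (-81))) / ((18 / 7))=-7 / 23328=-0.00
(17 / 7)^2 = 289 / 49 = 5.90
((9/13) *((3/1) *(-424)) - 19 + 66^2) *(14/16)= 3024.34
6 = 6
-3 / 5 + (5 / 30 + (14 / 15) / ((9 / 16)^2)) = 1223 / 486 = 2.52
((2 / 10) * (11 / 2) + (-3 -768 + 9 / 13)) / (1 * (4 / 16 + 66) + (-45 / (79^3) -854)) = 98604841766 / 100981794485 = 0.98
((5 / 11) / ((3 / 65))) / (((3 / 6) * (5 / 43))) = 5590 / 33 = 169.39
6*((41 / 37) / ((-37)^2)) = 246 / 50653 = 0.00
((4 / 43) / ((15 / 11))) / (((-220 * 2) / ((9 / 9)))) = -1 / 6450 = -0.00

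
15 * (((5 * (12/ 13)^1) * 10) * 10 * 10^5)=9000000000/ 13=692307692.31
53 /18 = 2.94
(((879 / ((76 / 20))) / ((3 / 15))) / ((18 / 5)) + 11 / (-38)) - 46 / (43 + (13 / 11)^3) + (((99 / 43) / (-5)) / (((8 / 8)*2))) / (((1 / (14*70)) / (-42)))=79275628053 / 8092385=9796.32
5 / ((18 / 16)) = 40 / 9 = 4.44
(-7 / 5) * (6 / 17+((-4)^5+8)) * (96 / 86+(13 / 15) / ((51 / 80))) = 1968600256 / 559215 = 3520.29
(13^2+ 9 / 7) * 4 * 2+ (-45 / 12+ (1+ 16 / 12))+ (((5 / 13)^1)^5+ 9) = 42724576717 / 31188612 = 1369.88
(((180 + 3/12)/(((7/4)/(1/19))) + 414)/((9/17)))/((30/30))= 135473/171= 792.24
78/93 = 26/31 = 0.84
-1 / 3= -0.33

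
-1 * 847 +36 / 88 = -18625 / 22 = -846.59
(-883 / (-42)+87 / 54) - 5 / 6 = 2747 / 126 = 21.80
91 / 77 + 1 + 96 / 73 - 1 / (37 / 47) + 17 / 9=1100482 / 267399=4.12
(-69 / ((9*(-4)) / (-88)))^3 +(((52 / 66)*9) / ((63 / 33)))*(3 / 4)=-1813757971 / 378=-4798301.51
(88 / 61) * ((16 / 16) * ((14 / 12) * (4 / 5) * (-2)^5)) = -39424 / 915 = -43.09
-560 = -560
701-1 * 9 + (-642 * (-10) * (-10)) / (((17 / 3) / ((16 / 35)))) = -533972 / 119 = -4487.16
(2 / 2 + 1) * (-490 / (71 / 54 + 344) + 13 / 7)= 114382 / 130529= 0.88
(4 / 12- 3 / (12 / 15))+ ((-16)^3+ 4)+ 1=-49133 / 12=-4094.42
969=969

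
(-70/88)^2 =1225/1936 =0.63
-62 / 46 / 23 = -31 / 529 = -0.06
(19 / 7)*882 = 2394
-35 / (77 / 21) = -105 / 11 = -9.55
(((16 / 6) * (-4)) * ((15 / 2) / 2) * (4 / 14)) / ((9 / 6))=-160 / 21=-7.62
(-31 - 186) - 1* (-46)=-171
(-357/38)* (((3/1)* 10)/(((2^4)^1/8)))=-5355/38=-140.92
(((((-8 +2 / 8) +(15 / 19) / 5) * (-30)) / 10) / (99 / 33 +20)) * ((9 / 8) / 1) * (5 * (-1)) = -77895 / 13984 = -5.57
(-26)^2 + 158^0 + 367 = 1044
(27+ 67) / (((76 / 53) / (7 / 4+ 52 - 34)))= 196789 / 152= 1294.66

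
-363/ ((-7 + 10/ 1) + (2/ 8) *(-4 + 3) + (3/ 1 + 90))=-1452/ 383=-3.79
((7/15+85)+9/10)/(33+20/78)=33683/12970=2.60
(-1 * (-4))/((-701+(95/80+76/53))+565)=-0.03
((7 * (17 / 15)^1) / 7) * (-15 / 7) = -2.43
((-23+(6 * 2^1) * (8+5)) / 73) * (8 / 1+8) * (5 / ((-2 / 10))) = -53200 / 73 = -728.77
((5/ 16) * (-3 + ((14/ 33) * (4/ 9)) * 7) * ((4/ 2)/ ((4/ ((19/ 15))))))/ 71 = -9481/ 2024352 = -0.00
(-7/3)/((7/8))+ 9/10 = -1.77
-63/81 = -0.78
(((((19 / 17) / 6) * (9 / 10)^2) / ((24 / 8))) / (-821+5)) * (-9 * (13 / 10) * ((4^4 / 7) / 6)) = 2223 / 505750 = 0.00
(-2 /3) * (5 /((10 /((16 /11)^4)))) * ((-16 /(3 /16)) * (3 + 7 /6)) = 209715200 /395307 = 530.51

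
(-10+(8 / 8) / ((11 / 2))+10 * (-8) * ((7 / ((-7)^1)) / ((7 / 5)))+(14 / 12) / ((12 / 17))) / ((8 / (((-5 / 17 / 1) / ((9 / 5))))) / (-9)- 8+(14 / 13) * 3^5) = 88247575 / 466904592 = 0.19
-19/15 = -1.27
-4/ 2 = -2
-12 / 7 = -1.71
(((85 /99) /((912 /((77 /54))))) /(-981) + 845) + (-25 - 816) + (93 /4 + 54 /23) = 295997296819 /10000643616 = 29.60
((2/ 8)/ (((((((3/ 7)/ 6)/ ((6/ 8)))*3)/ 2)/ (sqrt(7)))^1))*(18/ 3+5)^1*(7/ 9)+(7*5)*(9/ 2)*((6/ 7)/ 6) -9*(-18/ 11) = 819/ 22+539*sqrt(7)/ 36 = 76.84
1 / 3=0.33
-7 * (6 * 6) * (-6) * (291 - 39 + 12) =399168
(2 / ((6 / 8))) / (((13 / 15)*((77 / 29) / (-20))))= -23200 / 1001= -23.18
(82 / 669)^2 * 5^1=33620 / 447561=0.08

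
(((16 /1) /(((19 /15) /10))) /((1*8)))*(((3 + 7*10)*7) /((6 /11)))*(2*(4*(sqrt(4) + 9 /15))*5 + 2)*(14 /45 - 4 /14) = 6809440 /171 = 39821.29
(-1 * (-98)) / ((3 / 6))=196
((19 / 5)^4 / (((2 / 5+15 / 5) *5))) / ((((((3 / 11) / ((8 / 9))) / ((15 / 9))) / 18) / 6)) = 45872992 / 6375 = 7195.76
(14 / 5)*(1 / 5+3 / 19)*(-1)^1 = -476 / 475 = -1.00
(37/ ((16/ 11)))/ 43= 407/ 688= 0.59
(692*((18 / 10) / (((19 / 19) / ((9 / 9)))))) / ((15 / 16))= 33216 / 25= 1328.64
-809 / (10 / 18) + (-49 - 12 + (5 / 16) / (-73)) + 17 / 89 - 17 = -797318737 / 519760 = -1534.01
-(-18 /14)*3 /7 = 27 /49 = 0.55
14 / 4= 7 / 2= 3.50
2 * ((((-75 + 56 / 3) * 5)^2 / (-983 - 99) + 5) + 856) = 7670393 / 4869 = 1575.35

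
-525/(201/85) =-14875/67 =-222.01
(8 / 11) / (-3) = -8 / 33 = -0.24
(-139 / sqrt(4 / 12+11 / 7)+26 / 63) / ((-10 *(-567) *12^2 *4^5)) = 13 / 26336378880 - 139 *sqrt(210) / 16721510400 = -0.00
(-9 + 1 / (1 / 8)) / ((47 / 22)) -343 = -16143 / 47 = -343.47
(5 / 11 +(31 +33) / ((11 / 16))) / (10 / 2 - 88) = -1029 / 913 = -1.13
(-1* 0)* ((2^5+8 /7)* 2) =0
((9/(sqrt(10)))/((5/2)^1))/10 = 9 * sqrt(10)/250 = 0.11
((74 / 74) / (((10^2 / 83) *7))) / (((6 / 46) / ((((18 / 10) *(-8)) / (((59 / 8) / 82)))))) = -7513824 / 51625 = -145.55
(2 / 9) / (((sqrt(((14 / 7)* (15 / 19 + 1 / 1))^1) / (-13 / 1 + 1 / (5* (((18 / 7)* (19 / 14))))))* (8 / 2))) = -5533* sqrt(323) / 261630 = -0.38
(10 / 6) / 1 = 5 / 3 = 1.67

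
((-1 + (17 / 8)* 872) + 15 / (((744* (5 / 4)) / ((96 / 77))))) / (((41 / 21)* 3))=4420772 / 13981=316.20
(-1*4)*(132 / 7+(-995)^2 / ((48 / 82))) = -6765246.26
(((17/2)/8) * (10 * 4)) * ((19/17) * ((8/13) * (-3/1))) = -1140/13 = -87.69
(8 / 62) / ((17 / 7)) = 28 / 527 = 0.05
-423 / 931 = -0.45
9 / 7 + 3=30 / 7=4.29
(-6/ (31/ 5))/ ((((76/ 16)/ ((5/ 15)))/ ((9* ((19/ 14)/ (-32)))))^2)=-135/ 194432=-0.00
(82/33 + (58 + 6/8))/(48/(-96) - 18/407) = -299071/2658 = -112.52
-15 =-15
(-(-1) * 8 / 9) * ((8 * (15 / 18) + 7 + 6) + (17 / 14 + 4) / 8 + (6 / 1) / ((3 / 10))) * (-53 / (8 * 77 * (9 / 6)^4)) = -0.61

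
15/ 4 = 3.75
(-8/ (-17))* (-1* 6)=-48/ 17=-2.82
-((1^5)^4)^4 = -1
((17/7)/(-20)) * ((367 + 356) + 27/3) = -3111/35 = -88.89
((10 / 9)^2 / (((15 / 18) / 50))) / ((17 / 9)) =2000 / 51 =39.22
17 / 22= 0.77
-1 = -1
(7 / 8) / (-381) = -7 / 3048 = -0.00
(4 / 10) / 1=2 / 5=0.40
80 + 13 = 93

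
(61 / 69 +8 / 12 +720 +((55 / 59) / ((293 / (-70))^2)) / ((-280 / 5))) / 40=504350707109 / 27959302320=18.04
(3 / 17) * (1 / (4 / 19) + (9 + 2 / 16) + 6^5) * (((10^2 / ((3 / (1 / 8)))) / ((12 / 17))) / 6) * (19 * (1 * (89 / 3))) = 878178575 / 1152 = 762307.79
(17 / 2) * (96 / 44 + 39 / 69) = 11815 / 506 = 23.35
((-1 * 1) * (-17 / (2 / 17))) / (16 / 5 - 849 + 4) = -1445 / 8418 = -0.17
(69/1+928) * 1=997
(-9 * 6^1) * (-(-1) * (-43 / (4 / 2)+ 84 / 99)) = 12267 / 11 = 1115.18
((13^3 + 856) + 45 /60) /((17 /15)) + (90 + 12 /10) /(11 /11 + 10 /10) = 931629 /340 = 2740.09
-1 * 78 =-78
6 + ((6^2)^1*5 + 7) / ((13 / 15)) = 2883 / 13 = 221.77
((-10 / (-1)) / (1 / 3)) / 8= 15 / 4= 3.75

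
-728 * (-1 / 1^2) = 728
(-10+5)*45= -225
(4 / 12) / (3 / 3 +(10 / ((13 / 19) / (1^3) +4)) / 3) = 89 / 457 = 0.19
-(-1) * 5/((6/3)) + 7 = 19/2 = 9.50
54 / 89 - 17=-1459 / 89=-16.39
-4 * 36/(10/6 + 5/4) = -1728/35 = -49.37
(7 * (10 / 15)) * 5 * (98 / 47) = 6860 / 141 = 48.65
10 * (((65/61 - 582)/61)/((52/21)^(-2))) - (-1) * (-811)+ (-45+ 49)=-2282472007/1640961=-1390.94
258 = 258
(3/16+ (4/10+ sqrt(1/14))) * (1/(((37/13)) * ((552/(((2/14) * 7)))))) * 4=0.00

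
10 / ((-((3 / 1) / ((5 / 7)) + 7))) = -0.89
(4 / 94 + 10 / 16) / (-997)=-251 / 374872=-0.00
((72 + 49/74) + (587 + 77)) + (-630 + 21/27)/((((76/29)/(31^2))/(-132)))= 128470334899/4218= 30457642.22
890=890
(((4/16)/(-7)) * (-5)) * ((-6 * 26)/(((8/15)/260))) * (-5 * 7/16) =950625/32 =29707.03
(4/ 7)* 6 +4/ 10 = 134/ 35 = 3.83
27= 27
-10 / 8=-5 / 4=-1.25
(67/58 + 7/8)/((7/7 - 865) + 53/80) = -4710/2002943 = -0.00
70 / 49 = 10 / 7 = 1.43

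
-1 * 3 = -3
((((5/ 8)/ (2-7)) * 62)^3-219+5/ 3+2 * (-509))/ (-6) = 283.47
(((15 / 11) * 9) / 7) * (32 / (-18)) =-240 / 77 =-3.12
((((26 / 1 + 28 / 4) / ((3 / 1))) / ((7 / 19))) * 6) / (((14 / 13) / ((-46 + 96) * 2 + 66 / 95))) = 16750.26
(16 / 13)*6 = 96 / 13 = 7.38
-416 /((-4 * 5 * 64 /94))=611 /20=30.55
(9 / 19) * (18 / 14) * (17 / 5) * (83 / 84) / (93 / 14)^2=4233 / 91295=0.05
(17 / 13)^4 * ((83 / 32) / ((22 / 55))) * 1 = 34661215 / 1827904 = 18.96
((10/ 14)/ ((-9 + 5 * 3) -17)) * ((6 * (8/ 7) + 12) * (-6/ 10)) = 36/ 49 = 0.73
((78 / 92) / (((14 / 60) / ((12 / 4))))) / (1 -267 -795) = -1755 / 170821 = -0.01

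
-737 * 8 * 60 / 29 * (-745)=263551200 / 29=9087972.41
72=72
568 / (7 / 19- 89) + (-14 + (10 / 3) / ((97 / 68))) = -2213992 / 122511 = -18.07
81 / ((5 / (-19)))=-1539 / 5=-307.80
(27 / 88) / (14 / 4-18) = -0.02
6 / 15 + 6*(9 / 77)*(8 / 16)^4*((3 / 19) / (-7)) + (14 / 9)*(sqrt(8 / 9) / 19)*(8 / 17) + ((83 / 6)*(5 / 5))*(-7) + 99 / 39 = -1500076511 / 15975960 + 224*sqrt(2) / 8721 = -93.86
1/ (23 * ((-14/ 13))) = -13/ 322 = -0.04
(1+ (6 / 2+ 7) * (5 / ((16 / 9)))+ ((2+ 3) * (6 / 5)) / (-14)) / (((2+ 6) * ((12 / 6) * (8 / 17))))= 27319 / 7168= 3.81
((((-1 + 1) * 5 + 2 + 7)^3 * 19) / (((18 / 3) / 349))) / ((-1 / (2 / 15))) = -537111 / 5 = -107422.20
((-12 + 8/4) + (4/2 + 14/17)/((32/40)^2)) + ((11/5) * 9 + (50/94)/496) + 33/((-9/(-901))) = 19723333783/5944560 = 3317.88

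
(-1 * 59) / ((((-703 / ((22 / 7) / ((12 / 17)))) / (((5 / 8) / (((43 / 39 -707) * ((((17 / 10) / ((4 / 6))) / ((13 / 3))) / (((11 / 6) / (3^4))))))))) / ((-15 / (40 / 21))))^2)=-616788361475 / 3623727729581492944896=-0.00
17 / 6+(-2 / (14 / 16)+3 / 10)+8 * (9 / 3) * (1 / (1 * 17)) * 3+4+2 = 19783 / 1785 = 11.08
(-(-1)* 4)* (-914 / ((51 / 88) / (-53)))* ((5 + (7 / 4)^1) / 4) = 9591516 / 17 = 564206.82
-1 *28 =-28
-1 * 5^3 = -125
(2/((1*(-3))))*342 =-228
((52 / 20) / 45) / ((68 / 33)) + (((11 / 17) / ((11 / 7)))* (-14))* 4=-117457 / 5100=-23.03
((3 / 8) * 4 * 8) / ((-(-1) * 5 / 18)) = 216 / 5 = 43.20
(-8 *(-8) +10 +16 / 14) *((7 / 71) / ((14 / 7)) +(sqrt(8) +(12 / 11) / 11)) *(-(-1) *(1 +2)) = 2012739 / 60137 +3156 *sqrt(2) / 7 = 671.08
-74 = -74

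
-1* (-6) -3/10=57/10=5.70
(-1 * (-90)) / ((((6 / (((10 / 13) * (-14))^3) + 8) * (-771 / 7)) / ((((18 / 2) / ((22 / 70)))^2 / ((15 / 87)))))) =-165814500600000 / 341115711673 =-486.09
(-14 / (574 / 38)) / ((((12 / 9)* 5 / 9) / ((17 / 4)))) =-8721 / 1640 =-5.32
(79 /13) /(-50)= -0.12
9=9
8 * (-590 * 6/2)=-14160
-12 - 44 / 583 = -640 / 53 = -12.08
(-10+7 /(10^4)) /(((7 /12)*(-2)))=299979 /35000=8.57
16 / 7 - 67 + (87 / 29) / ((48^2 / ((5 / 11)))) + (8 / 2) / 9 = -11401879 / 177408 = -64.27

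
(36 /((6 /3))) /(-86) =-9 /43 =-0.21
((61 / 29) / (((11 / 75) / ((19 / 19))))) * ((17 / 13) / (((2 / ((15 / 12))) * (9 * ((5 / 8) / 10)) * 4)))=129625 / 24882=5.21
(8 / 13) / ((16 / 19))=19 / 26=0.73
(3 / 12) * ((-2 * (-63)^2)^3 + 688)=-125047004246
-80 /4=-20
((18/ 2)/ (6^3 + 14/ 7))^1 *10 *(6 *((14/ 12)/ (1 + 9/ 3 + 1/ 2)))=70/ 109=0.64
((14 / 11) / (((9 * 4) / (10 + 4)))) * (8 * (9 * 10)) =3920 / 11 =356.36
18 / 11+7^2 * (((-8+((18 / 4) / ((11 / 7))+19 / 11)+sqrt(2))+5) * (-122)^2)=729316 * sqrt(2)+12763048 / 11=2191685.67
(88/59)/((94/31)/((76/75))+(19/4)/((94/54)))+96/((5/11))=39518742208/186884565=211.46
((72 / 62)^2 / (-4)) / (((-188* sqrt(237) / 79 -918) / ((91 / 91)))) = 0.00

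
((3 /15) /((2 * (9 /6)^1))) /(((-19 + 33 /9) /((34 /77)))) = -17 /8855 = -0.00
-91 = -91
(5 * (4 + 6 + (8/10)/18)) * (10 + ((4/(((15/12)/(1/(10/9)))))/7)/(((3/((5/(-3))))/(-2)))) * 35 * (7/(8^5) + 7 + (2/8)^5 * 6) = 527486825/4096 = 128780.96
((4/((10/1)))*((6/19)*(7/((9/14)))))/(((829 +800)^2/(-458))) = -179536/756287685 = -0.00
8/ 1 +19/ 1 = 27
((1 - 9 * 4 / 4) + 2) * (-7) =42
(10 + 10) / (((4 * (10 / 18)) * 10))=9 / 10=0.90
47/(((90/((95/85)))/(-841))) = -751013/1530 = -490.86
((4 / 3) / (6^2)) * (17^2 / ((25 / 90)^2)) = 3468 / 25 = 138.72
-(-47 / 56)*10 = 235 / 28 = 8.39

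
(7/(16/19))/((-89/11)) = -1463/1424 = -1.03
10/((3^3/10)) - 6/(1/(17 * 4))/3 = -132.30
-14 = -14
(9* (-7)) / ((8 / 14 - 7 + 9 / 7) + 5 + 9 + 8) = -441 / 118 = -3.74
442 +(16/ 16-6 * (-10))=503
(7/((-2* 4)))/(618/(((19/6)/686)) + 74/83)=-11039/1689020080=-0.00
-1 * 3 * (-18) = 54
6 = 6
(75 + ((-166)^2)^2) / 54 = 759333211 / 54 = 14061726.13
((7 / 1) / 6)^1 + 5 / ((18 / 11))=38 / 9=4.22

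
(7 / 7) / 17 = 1 / 17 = 0.06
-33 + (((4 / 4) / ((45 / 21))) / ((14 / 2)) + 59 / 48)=-7609 / 240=-31.70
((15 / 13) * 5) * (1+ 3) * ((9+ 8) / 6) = 850 / 13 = 65.38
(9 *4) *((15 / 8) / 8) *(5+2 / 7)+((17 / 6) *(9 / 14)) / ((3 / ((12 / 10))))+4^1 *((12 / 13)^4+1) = 835389143 / 15994160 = 52.23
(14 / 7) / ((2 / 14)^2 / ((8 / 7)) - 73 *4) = -112 / 16351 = -0.01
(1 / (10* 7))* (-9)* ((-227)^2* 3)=-1391283 / 70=-19875.47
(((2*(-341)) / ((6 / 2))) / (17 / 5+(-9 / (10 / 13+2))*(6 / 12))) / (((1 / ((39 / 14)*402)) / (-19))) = 2725090.87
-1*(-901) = 901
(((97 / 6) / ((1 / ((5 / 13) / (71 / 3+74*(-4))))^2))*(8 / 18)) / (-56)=-2425 / 9475673844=-0.00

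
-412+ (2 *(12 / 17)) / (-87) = -203124 / 493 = -412.02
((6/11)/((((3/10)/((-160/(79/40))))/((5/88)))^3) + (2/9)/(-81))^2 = 107495723369324038347802475328004/27692303686911822697443441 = 3881790.57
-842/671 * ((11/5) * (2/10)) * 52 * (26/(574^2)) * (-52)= 14798992/125612725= 0.12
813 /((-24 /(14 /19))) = -1897 /76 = -24.96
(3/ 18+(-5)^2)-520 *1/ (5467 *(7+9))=412661/ 16401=25.16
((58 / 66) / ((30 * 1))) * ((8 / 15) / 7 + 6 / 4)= 9599 / 207900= 0.05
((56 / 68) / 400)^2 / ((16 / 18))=441 / 92480000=0.00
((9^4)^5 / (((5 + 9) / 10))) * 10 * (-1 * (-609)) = 52885844746897640284350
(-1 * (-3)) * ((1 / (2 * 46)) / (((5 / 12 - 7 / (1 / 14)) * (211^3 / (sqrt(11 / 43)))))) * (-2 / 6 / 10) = 0.00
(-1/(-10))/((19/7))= 7/190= 0.04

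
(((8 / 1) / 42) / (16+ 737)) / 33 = 4 / 521829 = 0.00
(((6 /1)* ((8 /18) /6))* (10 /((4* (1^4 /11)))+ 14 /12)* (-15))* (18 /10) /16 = -43 /2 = -21.50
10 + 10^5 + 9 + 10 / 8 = 400081 / 4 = 100020.25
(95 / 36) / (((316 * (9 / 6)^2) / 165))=5225 / 8532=0.61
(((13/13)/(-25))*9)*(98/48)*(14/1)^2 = -7203/50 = -144.06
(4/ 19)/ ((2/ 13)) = 26/ 19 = 1.37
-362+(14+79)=-269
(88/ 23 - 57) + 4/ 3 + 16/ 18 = -10547/ 207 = -50.95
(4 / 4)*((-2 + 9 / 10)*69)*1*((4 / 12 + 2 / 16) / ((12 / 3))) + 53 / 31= -69313 / 9920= -6.99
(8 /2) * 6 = 24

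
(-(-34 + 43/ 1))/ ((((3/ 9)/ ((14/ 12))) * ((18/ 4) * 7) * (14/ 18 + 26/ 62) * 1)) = -279/ 334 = -0.84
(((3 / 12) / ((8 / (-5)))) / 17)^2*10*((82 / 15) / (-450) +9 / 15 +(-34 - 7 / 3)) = -120641 / 3995136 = -0.03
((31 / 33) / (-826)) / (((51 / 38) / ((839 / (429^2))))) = -494171 / 127923034239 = -0.00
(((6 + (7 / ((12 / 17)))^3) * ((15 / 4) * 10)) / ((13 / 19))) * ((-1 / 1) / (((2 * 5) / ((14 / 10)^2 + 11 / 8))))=-21487413671 / 1198080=-17934.87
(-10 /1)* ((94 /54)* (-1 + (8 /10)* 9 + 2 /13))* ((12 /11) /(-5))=24.13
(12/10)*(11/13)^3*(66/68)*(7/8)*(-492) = -113453109/373490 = -303.76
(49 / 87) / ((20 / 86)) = 2107 / 870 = 2.42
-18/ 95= -0.19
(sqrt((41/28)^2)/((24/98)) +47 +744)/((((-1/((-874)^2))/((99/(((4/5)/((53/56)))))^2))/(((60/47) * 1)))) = -3591576999180658125/336896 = -10660788490159.15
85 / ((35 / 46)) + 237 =2441 / 7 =348.71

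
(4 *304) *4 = 4864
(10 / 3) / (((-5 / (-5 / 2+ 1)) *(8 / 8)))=1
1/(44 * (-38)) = -0.00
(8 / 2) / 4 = 1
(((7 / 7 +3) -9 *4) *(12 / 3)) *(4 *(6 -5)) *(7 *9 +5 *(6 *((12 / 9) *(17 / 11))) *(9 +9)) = -6621696 / 11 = -601972.36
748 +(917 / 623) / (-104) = 6923357 / 9256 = 747.99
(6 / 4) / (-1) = -3 / 2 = -1.50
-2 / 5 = -0.40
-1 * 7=-7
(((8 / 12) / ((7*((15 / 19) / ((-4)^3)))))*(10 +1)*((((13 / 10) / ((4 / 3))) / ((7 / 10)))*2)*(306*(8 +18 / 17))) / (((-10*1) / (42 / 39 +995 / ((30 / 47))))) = 17902478528 / 175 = 102299877.30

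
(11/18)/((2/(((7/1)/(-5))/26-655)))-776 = -4568407/4680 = -976.16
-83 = -83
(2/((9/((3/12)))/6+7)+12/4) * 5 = 205/13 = 15.77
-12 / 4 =-3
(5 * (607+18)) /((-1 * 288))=-3125 /288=-10.85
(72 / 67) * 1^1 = 1.07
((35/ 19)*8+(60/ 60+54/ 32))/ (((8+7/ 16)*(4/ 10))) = 5297/ 1026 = 5.16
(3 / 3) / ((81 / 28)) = 28 / 81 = 0.35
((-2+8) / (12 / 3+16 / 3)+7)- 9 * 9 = -1027 / 14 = -73.36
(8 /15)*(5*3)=8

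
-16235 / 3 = -5411.67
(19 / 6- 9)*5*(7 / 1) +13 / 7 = -8497 / 42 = -202.31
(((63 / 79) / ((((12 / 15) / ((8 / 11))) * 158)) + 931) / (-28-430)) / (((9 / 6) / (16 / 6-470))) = 633.32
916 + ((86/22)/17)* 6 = 171550/187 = 917.38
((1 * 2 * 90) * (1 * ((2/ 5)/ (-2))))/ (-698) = 18/ 349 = 0.05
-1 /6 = -0.17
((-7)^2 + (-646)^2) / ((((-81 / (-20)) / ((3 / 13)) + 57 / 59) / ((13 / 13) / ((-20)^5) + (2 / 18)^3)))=15756112142797 / 509693472000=30.91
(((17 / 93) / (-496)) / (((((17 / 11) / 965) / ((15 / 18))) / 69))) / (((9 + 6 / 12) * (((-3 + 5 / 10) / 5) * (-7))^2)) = -1220725 / 10736292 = -0.11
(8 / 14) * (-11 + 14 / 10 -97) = -2132 / 35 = -60.91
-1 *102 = -102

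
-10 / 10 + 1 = 0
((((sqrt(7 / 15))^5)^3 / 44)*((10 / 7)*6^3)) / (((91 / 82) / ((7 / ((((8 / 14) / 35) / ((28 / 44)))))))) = 3308995774*sqrt(105) / 5972484375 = 5.68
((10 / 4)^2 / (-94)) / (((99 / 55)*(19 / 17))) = -2125 / 64296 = -0.03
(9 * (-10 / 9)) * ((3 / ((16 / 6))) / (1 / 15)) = -675 / 4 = -168.75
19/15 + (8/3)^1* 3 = 139/15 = 9.27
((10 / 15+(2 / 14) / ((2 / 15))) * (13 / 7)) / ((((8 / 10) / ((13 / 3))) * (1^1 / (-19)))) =-1172015 / 3528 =-332.20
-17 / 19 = -0.89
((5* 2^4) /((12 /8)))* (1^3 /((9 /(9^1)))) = 160 /3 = 53.33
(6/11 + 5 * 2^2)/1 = 226/11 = 20.55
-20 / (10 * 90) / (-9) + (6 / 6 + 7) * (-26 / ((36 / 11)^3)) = -86479 / 14580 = -5.93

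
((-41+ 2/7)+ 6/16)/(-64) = 2259/3584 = 0.63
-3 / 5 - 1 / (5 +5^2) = -19 / 30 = -0.63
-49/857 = -0.06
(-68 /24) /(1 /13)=-221 /6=-36.83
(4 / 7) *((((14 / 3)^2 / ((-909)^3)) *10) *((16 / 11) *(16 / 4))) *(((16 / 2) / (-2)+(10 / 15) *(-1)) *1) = 0.00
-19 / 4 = -4.75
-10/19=-0.53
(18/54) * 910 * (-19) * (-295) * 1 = 5100550/3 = 1700183.33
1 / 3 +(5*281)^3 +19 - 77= 2773505067.33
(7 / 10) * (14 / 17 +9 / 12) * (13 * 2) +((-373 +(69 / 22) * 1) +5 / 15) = -3824809 / 11220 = -340.89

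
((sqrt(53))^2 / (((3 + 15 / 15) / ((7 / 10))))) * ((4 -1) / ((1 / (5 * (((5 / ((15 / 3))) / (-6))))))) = -371 / 16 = -23.19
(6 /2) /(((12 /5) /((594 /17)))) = 1485 /34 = 43.68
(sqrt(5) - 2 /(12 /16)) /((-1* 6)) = 4 /9 - sqrt(5) /6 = 0.07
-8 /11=-0.73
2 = 2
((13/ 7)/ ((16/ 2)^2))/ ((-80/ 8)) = -13/ 4480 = -0.00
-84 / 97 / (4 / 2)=-42 / 97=-0.43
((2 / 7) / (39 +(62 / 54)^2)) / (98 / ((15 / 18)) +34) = 3645 / 77976976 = 0.00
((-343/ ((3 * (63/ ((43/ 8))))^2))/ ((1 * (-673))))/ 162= 12943/ 5086717056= 0.00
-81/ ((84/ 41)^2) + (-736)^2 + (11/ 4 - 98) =541581.45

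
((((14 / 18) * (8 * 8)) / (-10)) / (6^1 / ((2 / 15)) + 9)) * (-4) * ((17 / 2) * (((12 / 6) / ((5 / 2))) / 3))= 15232 / 18225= 0.84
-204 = -204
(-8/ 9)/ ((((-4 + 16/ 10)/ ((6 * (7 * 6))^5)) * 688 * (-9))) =-2613824640/ 43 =-60786619.53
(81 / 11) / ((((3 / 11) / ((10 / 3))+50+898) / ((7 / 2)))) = 945 / 34763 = 0.03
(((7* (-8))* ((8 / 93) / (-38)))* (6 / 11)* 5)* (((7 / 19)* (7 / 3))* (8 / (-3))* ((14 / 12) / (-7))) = 439040 / 3323727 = 0.13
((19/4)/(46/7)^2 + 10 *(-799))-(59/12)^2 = -305239655/38088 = -8014.06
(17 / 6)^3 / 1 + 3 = 5561 / 216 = 25.75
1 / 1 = 1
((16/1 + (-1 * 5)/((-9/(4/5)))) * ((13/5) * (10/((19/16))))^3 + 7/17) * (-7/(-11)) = 1267913729971/11543697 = 109836.02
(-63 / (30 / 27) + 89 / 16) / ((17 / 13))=-53183 / 1360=-39.11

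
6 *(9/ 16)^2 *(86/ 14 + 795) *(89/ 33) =5053509/ 1232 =4101.87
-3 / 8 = -0.38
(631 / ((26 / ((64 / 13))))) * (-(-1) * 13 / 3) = 20192 / 39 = 517.74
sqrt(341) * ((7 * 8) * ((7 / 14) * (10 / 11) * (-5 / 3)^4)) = 175000 * sqrt(341) / 891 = 3626.92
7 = 7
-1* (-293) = 293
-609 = -609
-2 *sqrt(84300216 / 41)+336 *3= 1008-44 *sqrt(7141134) / 41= -1859.82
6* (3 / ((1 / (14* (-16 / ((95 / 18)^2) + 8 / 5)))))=258.45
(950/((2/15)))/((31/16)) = 114000/31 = 3677.42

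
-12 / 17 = -0.71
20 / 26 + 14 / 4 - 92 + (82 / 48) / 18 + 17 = -396691 / 5616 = -70.64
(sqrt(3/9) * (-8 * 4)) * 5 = -92.38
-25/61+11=646/61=10.59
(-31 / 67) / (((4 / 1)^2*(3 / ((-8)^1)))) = 31 / 402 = 0.08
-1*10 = -10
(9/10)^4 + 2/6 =0.99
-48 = -48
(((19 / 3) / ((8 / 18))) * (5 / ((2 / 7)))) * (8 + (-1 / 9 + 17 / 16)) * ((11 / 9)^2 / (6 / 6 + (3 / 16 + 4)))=103719385 / 161352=642.81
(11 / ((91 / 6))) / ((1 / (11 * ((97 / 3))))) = 257.96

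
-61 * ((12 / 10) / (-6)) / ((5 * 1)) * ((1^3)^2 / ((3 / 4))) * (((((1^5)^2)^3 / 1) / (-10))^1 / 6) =-61 / 1125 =-0.05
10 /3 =3.33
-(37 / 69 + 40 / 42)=-719 / 483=-1.49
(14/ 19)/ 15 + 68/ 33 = 2.11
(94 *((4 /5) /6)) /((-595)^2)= 188 /5310375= 0.00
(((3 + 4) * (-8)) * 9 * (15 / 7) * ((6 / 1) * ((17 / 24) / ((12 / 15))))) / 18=-1275 / 4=-318.75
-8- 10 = -18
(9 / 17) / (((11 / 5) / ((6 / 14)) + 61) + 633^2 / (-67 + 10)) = -2565 / 33738149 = -0.00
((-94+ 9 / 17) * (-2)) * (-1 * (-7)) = 22246 / 17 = 1308.59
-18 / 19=-0.95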